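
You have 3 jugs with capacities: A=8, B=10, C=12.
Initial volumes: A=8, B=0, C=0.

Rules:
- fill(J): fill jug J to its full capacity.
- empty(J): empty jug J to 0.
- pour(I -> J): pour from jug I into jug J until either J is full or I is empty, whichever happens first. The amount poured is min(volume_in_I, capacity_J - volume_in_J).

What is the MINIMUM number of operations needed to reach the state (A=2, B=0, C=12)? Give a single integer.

Answer: 6

Derivation:
BFS from (A=8, B=0, C=0). One shortest path:
  1. empty(A) -> (A=0 B=0 C=0)
  2. fill(B) -> (A=0 B=10 C=0)
  3. fill(C) -> (A=0 B=10 C=12)
  4. pour(B -> A) -> (A=8 B=2 C=12)
  5. empty(A) -> (A=0 B=2 C=12)
  6. pour(B -> A) -> (A=2 B=0 C=12)
Reached target in 6 moves.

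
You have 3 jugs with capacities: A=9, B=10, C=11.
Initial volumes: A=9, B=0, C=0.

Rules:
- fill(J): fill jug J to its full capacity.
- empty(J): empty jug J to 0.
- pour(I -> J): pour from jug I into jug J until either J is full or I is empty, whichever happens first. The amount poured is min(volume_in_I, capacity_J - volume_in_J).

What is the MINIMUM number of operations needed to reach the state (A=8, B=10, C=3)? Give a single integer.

BFS from (A=9, B=0, C=0). One shortest path:
  1. fill(C) -> (A=9 B=0 C=11)
  2. pour(A -> B) -> (A=0 B=9 C=11)
  3. pour(C -> A) -> (A=9 B=9 C=2)
  4. pour(A -> B) -> (A=8 B=10 C=2)
  5. empty(B) -> (A=8 B=0 C=2)
  6. pour(C -> B) -> (A=8 B=2 C=0)
  7. fill(C) -> (A=8 B=2 C=11)
  8. pour(C -> B) -> (A=8 B=10 C=3)
Reached target in 8 moves.

Answer: 8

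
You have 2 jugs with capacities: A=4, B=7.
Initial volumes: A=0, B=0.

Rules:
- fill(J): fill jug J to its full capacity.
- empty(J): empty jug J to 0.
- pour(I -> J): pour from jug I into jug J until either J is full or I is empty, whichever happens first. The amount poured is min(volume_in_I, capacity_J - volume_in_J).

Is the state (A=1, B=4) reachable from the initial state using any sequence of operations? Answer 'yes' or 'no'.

BFS explored all 22 reachable states.
Reachable set includes: (0,0), (0,1), (0,2), (0,3), (0,4), (0,5), (0,6), (0,7), (1,0), (1,7), (2,0), (2,7) ...
Target (A=1, B=4) not in reachable set → no.

Answer: no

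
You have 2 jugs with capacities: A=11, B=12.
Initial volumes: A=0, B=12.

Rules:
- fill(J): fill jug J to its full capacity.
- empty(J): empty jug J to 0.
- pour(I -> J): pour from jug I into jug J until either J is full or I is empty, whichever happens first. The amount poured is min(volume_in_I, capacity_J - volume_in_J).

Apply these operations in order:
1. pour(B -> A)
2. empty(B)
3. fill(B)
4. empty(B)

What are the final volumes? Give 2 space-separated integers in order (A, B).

Step 1: pour(B -> A) -> (A=11 B=1)
Step 2: empty(B) -> (A=11 B=0)
Step 3: fill(B) -> (A=11 B=12)
Step 4: empty(B) -> (A=11 B=0)

Answer: 11 0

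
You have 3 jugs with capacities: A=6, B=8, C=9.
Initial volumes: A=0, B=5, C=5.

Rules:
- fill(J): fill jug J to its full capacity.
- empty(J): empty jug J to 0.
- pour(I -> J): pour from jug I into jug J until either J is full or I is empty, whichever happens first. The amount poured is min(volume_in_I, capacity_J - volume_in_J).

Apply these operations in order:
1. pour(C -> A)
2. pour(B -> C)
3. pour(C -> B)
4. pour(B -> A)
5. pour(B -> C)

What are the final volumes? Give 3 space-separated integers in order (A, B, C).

Step 1: pour(C -> A) -> (A=5 B=5 C=0)
Step 2: pour(B -> C) -> (A=5 B=0 C=5)
Step 3: pour(C -> B) -> (A=5 B=5 C=0)
Step 4: pour(B -> A) -> (A=6 B=4 C=0)
Step 5: pour(B -> C) -> (A=6 B=0 C=4)

Answer: 6 0 4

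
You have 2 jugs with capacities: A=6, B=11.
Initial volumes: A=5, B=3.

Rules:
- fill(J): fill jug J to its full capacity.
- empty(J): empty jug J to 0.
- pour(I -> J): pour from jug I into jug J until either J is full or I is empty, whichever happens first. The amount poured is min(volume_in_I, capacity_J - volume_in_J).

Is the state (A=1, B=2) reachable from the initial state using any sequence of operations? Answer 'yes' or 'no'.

BFS explored all 35 reachable states.
Reachable set includes: (0,0), (0,1), (0,2), (0,3), (0,4), (0,5), (0,6), (0,7), (0,8), (0,9), (0,10), (0,11) ...
Target (A=1, B=2) not in reachable set → no.

Answer: no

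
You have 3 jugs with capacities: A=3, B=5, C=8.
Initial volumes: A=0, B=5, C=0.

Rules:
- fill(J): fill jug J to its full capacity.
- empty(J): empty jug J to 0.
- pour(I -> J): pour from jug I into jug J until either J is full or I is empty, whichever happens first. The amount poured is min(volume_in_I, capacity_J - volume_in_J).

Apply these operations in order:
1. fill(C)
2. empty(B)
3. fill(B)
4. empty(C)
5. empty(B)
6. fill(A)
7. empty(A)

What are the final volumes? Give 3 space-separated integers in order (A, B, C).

Step 1: fill(C) -> (A=0 B=5 C=8)
Step 2: empty(B) -> (A=0 B=0 C=8)
Step 3: fill(B) -> (A=0 B=5 C=8)
Step 4: empty(C) -> (A=0 B=5 C=0)
Step 5: empty(B) -> (A=0 B=0 C=0)
Step 6: fill(A) -> (A=3 B=0 C=0)
Step 7: empty(A) -> (A=0 B=0 C=0)

Answer: 0 0 0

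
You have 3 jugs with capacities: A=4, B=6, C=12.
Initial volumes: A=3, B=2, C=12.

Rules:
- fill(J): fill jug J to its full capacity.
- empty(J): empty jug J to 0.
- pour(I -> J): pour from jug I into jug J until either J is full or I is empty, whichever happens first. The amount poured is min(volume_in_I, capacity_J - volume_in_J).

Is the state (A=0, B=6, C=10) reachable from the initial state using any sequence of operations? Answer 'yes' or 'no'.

Answer: yes

Derivation:
BFS from (A=3, B=2, C=12):
  1. fill(A) -> (A=4 B=2 C=12)
  2. empty(B) -> (A=4 B=0 C=12)
  3. pour(A -> B) -> (A=0 B=4 C=12)
  4. pour(C -> B) -> (A=0 B=6 C=10)
Target reached → yes.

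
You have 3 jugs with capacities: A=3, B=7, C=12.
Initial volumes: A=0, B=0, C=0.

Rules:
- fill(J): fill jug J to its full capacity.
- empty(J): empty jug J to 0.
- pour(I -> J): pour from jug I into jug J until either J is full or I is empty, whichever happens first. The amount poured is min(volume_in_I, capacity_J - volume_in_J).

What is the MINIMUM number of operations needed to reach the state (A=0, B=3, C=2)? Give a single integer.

BFS from (A=0, B=0, C=0). One shortest path:
  1. fill(C) -> (A=0 B=0 C=12)
  2. pour(C -> A) -> (A=3 B=0 C=9)
  3. pour(C -> B) -> (A=3 B=7 C=2)
  4. empty(B) -> (A=3 B=0 C=2)
  5. pour(A -> B) -> (A=0 B=3 C=2)
Reached target in 5 moves.

Answer: 5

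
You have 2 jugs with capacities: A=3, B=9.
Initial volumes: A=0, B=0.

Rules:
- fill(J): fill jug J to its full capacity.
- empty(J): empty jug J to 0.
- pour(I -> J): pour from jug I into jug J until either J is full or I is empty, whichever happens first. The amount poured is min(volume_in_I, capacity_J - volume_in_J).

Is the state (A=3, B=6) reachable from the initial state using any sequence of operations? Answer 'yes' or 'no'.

Answer: yes

Derivation:
BFS from (A=0, B=0):
  1. fill(B) -> (A=0 B=9)
  2. pour(B -> A) -> (A=3 B=6)
Target reached → yes.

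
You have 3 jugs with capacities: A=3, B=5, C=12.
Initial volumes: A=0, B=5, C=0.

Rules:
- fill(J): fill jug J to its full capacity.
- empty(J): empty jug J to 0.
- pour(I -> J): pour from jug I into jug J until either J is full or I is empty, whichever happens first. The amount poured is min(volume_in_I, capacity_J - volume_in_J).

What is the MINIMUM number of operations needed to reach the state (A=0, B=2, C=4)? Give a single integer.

BFS from (A=0, B=5, C=0). One shortest path:
  1. empty(B) -> (A=0 B=0 C=0)
  2. fill(C) -> (A=0 B=0 C=12)
  3. pour(C -> A) -> (A=3 B=0 C=9)
  4. empty(A) -> (A=0 B=0 C=9)
  5. pour(C -> B) -> (A=0 B=5 C=4)
  6. pour(B -> A) -> (A=3 B=2 C=4)
  7. empty(A) -> (A=0 B=2 C=4)
Reached target in 7 moves.

Answer: 7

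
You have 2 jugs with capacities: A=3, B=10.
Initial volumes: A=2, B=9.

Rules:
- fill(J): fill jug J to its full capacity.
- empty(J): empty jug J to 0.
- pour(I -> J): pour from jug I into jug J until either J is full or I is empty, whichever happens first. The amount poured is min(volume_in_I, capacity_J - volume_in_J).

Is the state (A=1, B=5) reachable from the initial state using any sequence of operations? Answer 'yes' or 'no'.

Answer: no

Derivation:
BFS explored all 27 reachable states.
Reachable set includes: (0,0), (0,1), (0,2), (0,3), (0,4), (0,5), (0,6), (0,7), (0,8), (0,9), (0,10), (1,0) ...
Target (A=1, B=5) not in reachable set → no.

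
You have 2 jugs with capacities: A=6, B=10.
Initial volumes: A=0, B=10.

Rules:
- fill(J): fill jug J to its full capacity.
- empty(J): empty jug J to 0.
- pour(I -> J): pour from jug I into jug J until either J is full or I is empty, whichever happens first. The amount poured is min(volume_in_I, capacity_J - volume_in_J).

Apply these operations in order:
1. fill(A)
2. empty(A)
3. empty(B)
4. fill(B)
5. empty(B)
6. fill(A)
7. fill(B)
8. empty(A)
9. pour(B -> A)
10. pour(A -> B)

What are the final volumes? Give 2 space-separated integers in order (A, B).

Answer: 0 10

Derivation:
Step 1: fill(A) -> (A=6 B=10)
Step 2: empty(A) -> (A=0 B=10)
Step 3: empty(B) -> (A=0 B=0)
Step 4: fill(B) -> (A=0 B=10)
Step 5: empty(B) -> (A=0 B=0)
Step 6: fill(A) -> (A=6 B=0)
Step 7: fill(B) -> (A=6 B=10)
Step 8: empty(A) -> (A=0 B=10)
Step 9: pour(B -> A) -> (A=6 B=4)
Step 10: pour(A -> B) -> (A=0 B=10)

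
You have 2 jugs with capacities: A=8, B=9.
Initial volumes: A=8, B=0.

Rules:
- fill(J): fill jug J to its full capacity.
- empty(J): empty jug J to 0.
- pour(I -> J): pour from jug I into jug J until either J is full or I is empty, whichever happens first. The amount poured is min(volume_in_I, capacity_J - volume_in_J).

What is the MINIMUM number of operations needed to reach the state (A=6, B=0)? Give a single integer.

BFS from (A=8, B=0). One shortest path:
  1. pour(A -> B) -> (A=0 B=8)
  2. fill(A) -> (A=8 B=8)
  3. pour(A -> B) -> (A=7 B=9)
  4. empty(B) -> (A=7 B=0)
  5. pour(A -> B) -> (A=0 B=7)
  6. fill(A) -> (A=8 B=7)
  7. pour(A -> B) -> (A=6 B=9)
  8. empty(B) -> (A=6 B=0)
Reached target in 8 moves.

Answer: 8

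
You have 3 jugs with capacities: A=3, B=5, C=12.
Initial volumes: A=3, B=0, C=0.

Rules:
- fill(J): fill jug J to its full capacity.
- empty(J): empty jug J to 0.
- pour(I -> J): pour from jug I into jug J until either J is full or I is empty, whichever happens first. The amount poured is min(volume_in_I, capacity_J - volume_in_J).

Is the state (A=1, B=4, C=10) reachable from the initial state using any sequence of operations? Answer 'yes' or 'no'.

Answer: no

Derivation:
BFS explored all 224 reachable states.
Reachable set includes: (0,0,0), (0,0,1), (0,0,2), (0,0,3), (0,0,4), (0,0,5), (0,0,6), (0,0,7), (0,0,8), (0,0,9), (0,0,10), (0,0,11) ...
Target (A=1, B=4, C=10) not in reachable set → no.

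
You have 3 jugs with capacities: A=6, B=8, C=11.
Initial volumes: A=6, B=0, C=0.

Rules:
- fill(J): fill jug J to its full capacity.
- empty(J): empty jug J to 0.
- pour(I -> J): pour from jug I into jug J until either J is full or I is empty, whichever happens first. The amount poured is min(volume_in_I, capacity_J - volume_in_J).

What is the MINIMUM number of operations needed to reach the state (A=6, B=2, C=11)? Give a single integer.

Answer: 4

Derivation:
BFS from (A=6, B=0, C=0). One shortest path:
  1. empty(A) -> (A=0 B=0 C=0)
  2. fill(B) -> (A=0 B=8 C=0)
  3. fill(C) -> (A=0 B=8 C=11)
  4. pour(B -> A) -> (A=6 B=2 C=11)
Reached target in 4 moves.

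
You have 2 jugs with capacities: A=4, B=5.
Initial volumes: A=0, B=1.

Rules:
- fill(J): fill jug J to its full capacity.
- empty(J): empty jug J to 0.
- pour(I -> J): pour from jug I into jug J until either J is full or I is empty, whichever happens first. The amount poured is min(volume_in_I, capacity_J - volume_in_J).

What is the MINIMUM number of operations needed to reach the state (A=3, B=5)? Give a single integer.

Answer: 5

Derivation:
BFS from (A=0, B=1). One shortest path:
  1. fill(A) -> (A=4 B=1)
  2. empty(B) -> (A=4 B=0)
  3. pour(A -> B) -> (A=0 B=4)
  4. fill(A) -> (A=4 B=4)
  5. pour(A -> B) -> (A=3 B=5)
Reached target in 5 moves.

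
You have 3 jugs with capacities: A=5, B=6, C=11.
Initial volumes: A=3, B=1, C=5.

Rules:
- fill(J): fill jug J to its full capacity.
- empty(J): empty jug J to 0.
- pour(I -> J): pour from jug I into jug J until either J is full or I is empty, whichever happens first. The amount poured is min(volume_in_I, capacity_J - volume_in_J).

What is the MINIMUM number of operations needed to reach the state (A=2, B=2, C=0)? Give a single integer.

BFS from (A=3, B=1, C=5). One shortest path:
  1. pour(A -> C) -> (A=0 B=1 C=8)
  2. pour(B -> A) -> (A=1 B=0 C=8)
  3. fill(B) -> (A=1 B=6 C=8)
  4. pour(B -> A) -> (A=5 B=2 C=8)
  5. pour(A -> C) -> (A=2 B=2 C=11)
  6. empty(C) -> (A=2 B=2 C=0)
Reached target in 6 moves.

Answer: 6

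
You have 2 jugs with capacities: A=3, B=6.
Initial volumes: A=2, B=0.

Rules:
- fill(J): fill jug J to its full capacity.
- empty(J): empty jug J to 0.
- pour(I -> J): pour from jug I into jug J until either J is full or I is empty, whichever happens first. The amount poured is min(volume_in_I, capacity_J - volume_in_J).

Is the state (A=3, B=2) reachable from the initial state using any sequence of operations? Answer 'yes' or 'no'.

BFS from (A=2, B=0):
  1. pour(A -> B) -> (A=0 B=2)
  2. fill(A) -> (A=3 B=2)
Target reached → yes.

Answer: yes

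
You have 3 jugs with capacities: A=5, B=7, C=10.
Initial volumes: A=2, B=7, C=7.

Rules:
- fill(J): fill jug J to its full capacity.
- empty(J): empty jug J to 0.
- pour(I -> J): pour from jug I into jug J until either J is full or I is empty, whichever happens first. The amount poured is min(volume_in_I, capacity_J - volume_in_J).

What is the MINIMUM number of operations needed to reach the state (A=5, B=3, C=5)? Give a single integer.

Answer: 7

Derivation:
BFS from (A=2, B=7, C=7). One shortest path:
  1. pour(A -> C) -> (A=0 B=7 C=9)
  2. pour(B -> C) -> (A=0 B=6 C=10)
  3. empty(C) -> (A=0 B=6 C=0)
  4. pour(B -> C) -> (A=0 B=0 C=6)
  5. fill(B) -> (A=0 B=7 C=6)
  6. pour(B -> C) -> (A=0 B=3 C=10)
  7. pour(C -> A) -> (A=5 B=3 C=5)
Reached target in 7 moves.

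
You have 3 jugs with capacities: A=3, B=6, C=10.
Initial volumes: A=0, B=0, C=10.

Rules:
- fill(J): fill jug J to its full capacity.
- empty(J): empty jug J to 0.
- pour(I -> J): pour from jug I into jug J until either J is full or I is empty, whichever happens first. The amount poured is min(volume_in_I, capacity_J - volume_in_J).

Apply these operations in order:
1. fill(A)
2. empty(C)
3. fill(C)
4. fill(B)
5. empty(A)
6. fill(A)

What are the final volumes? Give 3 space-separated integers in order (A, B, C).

Answer: 3 6 10

Derivation:
Step 1: fill(A) -> (A=3 B=0 C=10)
Step 2: empty(C) -> (A=3 B=0 C=0)
Step 3: fill(C) -> (A=3 B=0 C=10)
Step 4: fill(B) -> (A=3 B=6 C=10)
Step 5: empty(A) -> (A=0 B=6 C=10)
Step 6: fill(A) -> (A=3 B=6 C=10)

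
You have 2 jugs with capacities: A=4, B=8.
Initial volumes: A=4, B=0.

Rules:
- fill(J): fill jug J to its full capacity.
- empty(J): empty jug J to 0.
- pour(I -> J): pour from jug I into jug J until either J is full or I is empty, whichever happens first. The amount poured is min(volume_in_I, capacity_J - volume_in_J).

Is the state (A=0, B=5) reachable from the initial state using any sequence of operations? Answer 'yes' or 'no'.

BFS explored all 6 reachable states.
Reachable set includes: (0,0), (0,4), (0,8), (4,0), (4,4), (4,8)
Target (A=0, B=5) not in reachable set → no.

Answer: no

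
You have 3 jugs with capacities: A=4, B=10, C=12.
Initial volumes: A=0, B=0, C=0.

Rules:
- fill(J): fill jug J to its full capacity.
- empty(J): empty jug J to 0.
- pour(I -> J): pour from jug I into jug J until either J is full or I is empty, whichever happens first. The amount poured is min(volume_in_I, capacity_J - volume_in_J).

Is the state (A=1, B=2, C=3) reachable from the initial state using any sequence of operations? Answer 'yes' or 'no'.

BFS explored all 106 reachable states.
Reachable set includes: (0,0,0), (0,0,2), (0,0,4), (0,0,6), (0,0,8), (0,0,10), (0,0,12), (0,2,0), (0,2,2), (0,2,4), (0,2,6), (0,2,8) ...
Target (A=1, B=2, C=3) not in reachable set → no.

Answer: no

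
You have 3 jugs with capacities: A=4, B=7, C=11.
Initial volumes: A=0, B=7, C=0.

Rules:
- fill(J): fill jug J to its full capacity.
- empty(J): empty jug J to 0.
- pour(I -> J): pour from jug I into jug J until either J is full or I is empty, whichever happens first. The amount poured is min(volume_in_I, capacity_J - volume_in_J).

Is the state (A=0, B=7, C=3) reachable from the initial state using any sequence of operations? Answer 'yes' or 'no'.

BFS from (A=0, B=7, C=0):
  1. pour(B -> A) -> (A=4 B=3 C=0)
  2. empty(A) -> (A=0 B=3 C=0)
  3. pour(B -> C) -> (A=0 B=0 C=3)
  4. fill(B) -> (A=0 B=7 C=3)
Target reached → yes.

Answer: yes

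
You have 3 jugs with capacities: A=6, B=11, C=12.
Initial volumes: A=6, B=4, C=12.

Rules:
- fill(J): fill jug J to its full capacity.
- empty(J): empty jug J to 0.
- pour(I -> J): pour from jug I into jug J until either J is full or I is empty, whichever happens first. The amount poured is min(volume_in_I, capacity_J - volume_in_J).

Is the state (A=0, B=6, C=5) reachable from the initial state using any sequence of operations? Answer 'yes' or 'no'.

BFS from (A=6, B=4, C=12):
  1. pour(C -> B) -> (A=6 B=11 C=5)
  2. empty(B) -> (A=6 B=0 C=5)
  3. pour(A -> B) -> (A=0 B=6 C=5)
Target reached → yes.

Answer: yes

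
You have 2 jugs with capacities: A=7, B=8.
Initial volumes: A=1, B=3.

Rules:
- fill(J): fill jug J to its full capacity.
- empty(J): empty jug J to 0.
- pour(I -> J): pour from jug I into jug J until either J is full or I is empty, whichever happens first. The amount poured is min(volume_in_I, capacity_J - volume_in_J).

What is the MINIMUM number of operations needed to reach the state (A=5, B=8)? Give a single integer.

BFS from (A=1, B=3). One shortest path:
  1. pour(B -> A) -> (A=4 B=0)
  2. fill(B) -> (A=4 B=8)
  3. pour(B -> A) -> (A=7 B=5)
  4. empty(A) -> (A=0 B=5)
  5. pour(B -> A) -> (A=5 B=0)
  6. fill(B) -> (A=5 B=8)
Reached target in 6 moves.

Answer: 6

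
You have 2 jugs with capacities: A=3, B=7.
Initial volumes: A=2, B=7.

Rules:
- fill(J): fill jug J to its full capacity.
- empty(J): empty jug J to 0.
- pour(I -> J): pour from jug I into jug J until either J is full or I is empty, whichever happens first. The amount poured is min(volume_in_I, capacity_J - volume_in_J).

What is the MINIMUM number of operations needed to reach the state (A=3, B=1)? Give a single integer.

BFS from (A=2, B=7). One shortest path:
  1. empty(A) -> (A=0 B=7)
  2. pour(B -> A) -> (A=3 B=4)
  3. empty(A) -> (A=0 B=4)
  4. pour(B -> A) -> (A=3 B=1)
Reached target in 4 moves.

Answer: 4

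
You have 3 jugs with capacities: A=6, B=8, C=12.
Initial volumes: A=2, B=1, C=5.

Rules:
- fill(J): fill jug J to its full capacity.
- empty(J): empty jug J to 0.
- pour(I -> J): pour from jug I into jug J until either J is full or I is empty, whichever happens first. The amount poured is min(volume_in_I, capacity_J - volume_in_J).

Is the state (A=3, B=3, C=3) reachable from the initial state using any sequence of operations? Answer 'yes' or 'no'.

Answer: no

Derivation:
BFS explored all 435 reachable states.
Reachable set includes: (0,0,0), (0,0,1), (0,0,2), (0,0,3), (0,0,4), (0,0,5), (0,0,6), (0,0,7), (0,0,8), (0,0,9), (0,0,10), (0,0,11) ...
Target (A=3, B=3, C=3) not in reachable set → no.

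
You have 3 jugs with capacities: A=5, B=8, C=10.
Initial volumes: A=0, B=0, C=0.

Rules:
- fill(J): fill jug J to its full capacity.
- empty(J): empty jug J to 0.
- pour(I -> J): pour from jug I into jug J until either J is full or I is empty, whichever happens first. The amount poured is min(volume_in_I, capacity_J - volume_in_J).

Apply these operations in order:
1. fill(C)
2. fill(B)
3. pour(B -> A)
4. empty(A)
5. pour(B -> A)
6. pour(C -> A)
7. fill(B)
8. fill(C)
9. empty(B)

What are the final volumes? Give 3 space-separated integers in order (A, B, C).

Answer: 5 0 10

Derivation:
Step 1: fill(C) -> (A=0 B=0 C=10)
Step 2: fill(B) -> (A=0 B=8 C=10)
Step 3: pour(B -> A) -> (A=5 B=3 C=10)
Step 4: empty(A) -> (A=0 B=3 C=10)
Step 5: pour(B -> A) -> (A=3 B=0 C=10)
Step 6: pour(C -> A) -> (A=5 B=0 C=8)
Step 7: fill(B) -> (A=5 B=8 C=8)
Step 8: fill(C) -> (A=5 B=8 C=10)
Step 9: empty(B) -> (A=5 B=0 C=10)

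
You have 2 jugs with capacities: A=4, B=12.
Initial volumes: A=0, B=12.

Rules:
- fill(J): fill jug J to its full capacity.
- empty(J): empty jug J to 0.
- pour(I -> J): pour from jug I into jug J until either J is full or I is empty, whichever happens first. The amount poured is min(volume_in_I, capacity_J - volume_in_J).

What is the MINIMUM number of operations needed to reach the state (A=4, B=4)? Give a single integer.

Answer: 3

Derivation:
BFS from (A=0, B=12). One shortest path:
  1. pour(B -> A) -> (A=4 B=8)
  2. empty(A) -> (A=0 B=8)
  3. pour(B -> A) -> (A=4 B=4)
Reached target in 3 moves.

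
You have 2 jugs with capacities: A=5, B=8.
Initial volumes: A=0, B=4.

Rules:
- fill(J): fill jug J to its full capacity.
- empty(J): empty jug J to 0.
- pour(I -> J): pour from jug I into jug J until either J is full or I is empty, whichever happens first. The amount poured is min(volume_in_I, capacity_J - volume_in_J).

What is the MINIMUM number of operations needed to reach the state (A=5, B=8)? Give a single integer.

BFS from (A=0, B=4). One shortest path:
  1. fill(A) -> (A=5 B=4)
  2. fill(B) -> (A=5 B=8)
Reached target in 2 moves.

Answer: 2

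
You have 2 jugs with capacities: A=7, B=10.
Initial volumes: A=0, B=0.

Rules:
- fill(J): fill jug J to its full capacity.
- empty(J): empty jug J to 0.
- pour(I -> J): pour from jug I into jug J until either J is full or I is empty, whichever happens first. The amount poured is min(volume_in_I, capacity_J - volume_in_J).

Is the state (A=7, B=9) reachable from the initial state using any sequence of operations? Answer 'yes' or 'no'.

Answer: yes

Derivation:
BFS from (A=0, B=0):
  1. fill(B) -> (A=0 B=10)
  2. pour(B -> A) -> (A=7 B=3)
  3. empty(A) -> (A=0 B=3)
  4. pour(B -> A) -> (A=3 B=0)
  5. fill(B) -> (A=3 B=10)
  6. pour(B -> A) -> (A=7 B=6)
  7. empty(A) -> (A=0 B=6)
  8. pour(B -> A) -> (A=6 B=0)
  9. fill(B) -> (A=6 B=10)
  10. pour(B -> A) -> (A=7 B=9)
Target reached → yes.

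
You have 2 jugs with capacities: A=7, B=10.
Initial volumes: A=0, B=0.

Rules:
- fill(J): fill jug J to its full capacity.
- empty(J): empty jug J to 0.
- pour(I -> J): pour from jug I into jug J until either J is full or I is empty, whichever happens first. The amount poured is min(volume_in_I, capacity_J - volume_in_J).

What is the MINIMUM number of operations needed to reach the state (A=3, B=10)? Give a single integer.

BFS from (A=0, B=0). One shortest path:
  1. fill(B) -> (A=0 B=10)
  2. pour(B -> A) -> (A=7 B=3)
  3. empty(A) -> (A=0 B=3)
  4. pour(B -> A) -> (A=3 B=0)
  5. fill(B) -> (A=3 B=10)
Reached target in 5 moves.

Answer: 5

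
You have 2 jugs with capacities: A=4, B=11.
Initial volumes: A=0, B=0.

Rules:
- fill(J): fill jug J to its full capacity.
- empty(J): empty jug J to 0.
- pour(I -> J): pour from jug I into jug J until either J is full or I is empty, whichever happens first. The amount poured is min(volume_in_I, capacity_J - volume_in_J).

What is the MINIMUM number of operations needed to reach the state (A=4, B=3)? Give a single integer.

Answer: 4

Derivation:
BFS from (A=0, B=0). One shortest path:
  1. fill(B) -> (A=0 B=11)
  2. pour(B -> A) -> (A=4 B=7)
  3. empty(A) -> (A=0 B=7)
  4. pour(B -> A) -> (A=4 B=3)
Reached target in 4 moves.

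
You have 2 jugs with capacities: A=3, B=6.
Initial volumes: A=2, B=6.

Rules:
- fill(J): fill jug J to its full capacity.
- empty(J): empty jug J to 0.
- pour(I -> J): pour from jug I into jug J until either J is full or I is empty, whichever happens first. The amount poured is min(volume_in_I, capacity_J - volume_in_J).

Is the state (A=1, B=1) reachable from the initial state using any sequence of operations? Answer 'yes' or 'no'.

BFS explored all 12 reachable states.
Reachable set includes: (0,0), (0,2), (0,3), (0,5), (0,6), (2,0), (2,6), (3,0), (3,2), (3,3), (3,5), (3,6)
Target (A=1, B=1) not in reachable set → no.

Answer: no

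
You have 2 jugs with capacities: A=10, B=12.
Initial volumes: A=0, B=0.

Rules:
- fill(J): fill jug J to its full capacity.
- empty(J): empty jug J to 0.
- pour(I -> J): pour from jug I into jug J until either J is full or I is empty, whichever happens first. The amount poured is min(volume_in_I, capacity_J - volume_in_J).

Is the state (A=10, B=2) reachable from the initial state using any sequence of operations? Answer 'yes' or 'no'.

Answer: yes

Derivation:
BFS from (A=0, B=0):
  1. fill(B) -> (A=0 B=12)
  2. pour(B -> A) -> (A=10 B=2)
Target reached → yes.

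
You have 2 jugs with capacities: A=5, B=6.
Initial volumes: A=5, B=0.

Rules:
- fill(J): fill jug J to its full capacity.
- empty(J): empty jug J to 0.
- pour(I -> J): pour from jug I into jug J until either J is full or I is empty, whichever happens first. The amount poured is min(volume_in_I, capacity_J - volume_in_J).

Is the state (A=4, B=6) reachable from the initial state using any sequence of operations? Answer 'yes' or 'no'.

BFS from (A=5, B=0):
  1. pour(A -> B) -> (A=0 B=5)
  2. fill(A) -> (A=5 B=5)
  3. pour(A -> B) -> (A=4 B=6)
Target reached → yes.

Answer: yes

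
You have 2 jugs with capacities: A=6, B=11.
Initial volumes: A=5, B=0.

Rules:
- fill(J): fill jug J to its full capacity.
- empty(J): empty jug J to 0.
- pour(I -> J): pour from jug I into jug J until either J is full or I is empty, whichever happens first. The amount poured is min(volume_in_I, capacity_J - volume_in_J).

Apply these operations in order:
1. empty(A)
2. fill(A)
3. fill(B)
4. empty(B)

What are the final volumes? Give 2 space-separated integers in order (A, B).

Step 1: empty(A) -> (A=0 B=0)
Step 2: fill(A) -> (A=6 B=0)
Step 3: fill(B) -> (A=6 B=11)
Step 4: empty(B) -> (A=6 B=0)

Answer: 6 0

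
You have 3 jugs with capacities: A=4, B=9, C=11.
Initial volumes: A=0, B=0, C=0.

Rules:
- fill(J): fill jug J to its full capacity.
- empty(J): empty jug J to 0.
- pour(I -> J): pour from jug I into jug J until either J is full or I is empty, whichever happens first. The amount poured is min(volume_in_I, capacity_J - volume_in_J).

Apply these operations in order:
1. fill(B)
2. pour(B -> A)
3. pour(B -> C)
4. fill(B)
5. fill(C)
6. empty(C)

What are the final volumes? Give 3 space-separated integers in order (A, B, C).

Answer: 4 9 0

Derivation:
Step 1: fill(B) -> (A=0 B=9 C=0)
Step 2: pour(B -> A) -> (A=4 B=5 C=0)
Step 3: pour(B -> C) -> (A=4 B=0 C=5)
Step 4: fill(B) -> (A=4 B=9 C=5)
Step 5: fill(C) -> (A=4 B=9 C=11)
Step 6: empty(C) -> (A=4 B=9 C=0)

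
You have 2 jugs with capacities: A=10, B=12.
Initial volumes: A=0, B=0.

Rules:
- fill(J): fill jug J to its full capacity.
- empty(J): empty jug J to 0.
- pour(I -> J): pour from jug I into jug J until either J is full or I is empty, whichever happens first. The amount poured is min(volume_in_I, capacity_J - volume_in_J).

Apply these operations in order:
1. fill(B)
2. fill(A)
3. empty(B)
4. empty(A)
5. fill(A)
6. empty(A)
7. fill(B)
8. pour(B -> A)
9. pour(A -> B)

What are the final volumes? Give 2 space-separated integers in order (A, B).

Step 1: fill(B) -> (A=0 B=12)
Step 2: fill(A) -> (A=10 B=12)
Step 3: empty(B) -> (A=10 B=0)
Step 4: empty(A) -> (A=0 B=0)
Step 5: fill(A) -> (A=10 B=0)
Step 6: empty(A) -> (A=0 B=0)
Step 7: fill(B) -> (A=0 B=12)
Step 8: pour(B -> A) -> (A=10 B=2)
Step 9: pour(A -> B) -> (A=0 B=12)

Answer: 0 12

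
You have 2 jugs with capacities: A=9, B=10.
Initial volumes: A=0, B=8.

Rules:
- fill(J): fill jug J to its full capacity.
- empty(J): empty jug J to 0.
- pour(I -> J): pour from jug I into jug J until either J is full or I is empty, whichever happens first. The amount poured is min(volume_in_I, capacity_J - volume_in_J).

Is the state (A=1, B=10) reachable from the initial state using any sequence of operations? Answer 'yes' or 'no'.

BFS from (A=0, B=8):
  1. fill(B) -> (A=0 B=10)
  2. pour(B -> A) -> (A=9 B=1)
  3. empty(A) -> (A=0 B=1)
  4. pour(B -> A) -> (A=1 B=0)
  5. fill(B) -> (A=1 B=10)
Target reached → yes.

Answer: yes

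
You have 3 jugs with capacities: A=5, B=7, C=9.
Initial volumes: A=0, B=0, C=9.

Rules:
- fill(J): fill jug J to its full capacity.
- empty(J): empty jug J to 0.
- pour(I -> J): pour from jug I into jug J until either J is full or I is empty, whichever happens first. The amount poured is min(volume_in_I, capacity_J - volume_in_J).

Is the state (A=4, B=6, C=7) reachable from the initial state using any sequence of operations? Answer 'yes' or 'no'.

Answer: no

Derivation:
BFS explored all 288 reachable states.
Reachable set includes: (0,0,0), (0,0,1), (0,0,2), (0,0,3), (0,0,4), (0,0,5), (0,0,6), (0,0,7), (0,0,8), (0,0,9), (0,1,0), (0,1,1) ...
Target (A=4, B=6, C=7) not in reachable set → no.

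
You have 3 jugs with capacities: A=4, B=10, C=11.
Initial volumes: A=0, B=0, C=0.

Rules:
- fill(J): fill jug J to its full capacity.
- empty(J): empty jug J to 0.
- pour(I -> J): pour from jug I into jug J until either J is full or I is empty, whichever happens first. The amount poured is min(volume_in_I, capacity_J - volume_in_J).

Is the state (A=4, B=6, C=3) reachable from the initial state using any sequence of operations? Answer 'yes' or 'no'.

BFS from (A=0, B=0, C=0):
  1. fill(B) -> (A=0 B=10 C=0)
  2. fill(C) -> (A=0 B=10 C=11)
  3. pour(B -> A) -> (A=4 B=6 C=11)
  4. empty(A) -> (A=0 B=6 C=11)
  5. pour(C -> A) -> (A=4 B=6 C=7)
  6. empty(A) -> (A=0 B=6 C=7)
  7. pour(C -> A) -> (A=4 B=6 C=3)
Target reached → yes.

Answer: yes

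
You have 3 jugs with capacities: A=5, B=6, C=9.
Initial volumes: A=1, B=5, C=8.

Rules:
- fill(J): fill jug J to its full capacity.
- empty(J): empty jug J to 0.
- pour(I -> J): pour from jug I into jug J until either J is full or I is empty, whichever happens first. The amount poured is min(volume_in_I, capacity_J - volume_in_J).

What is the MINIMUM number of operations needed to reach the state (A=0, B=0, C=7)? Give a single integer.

Answer: 3

Derivation:
BFS from (A=1, B=5, C=8). One shortest path:
  1. empty(A) -> (A=0 B=5 C=8)
  2. pour(C -> B) -> (A=0 B=6 C=7)
  3. empty(B) -> (A=0 B=0 C=7)
Reached target in 3 moves.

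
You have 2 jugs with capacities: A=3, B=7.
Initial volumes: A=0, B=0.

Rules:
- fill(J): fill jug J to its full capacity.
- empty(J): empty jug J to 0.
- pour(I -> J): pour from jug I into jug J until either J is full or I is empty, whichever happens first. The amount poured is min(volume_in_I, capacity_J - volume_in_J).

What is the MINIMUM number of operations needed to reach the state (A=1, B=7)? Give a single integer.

Answer: 7

Derivation:
BFS from (A=0, B=0). One shortest path:
  1. fill(B) -> (A=0 B=7)
  2. pour(B -> A) -> (A=3 B=4)
  3. empty(A) -> (A=0 B=4)
  4. pour(B -> A) -> (A=3 B=1)
  5. empty(A) -> (A=0 B=1)
  6. pour(B -> A) -> (A=1 B=0)
  7. fill(B) -> (A=1 B=7)
Reached target in 7 moves.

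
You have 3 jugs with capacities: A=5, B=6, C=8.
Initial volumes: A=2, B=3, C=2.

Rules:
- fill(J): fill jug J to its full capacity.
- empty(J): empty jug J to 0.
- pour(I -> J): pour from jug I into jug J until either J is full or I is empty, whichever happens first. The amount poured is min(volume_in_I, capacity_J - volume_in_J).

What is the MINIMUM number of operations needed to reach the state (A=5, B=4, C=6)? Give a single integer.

BFS from (A=2, B=3, C=2). One shortest path:
  1. fill(B) -> (A=2 B=6 C=2)
  2. pour(C -> A) -> (A=4 B=6 C=0)
  3. pour(B -> C) -> (A=4 B=0 C=6)
  4. pour(A -> B) -> (A=0 B=4 C=6)
  5. fill(A) -> (A=5 B=4 C=6)
Reached target in 5 moves.

Answer: 5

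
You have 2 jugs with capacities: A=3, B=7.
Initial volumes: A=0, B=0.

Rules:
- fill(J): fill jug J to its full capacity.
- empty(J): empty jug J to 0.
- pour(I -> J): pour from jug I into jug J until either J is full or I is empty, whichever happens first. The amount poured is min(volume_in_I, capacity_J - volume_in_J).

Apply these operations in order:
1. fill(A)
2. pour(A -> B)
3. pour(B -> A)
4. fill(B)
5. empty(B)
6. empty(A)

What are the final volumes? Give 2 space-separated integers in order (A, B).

Answer: 0 0

Derivation:
Step 1: fill(A) -> (A=3 B=0)
Step 2: pour(A -> B) -> (A=0 B=3)
Step 3: pour(B -> A) -> (A=3 B=0)
Step 4: fill(B) -> (A=3 B=7)
Step 5: empty(B) -> (A=3 B=0)
Step 6: empty(A) -> (A=0 B=0)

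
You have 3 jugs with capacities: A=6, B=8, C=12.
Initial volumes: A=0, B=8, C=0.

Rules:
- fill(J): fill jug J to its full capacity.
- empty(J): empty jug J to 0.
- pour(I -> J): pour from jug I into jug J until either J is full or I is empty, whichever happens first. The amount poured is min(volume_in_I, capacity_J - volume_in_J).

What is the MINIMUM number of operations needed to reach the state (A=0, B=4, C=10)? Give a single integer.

Answer: 6

Derivation:
BFS from (A=0, B=8, C=0). One shortest path:
  1. fill(A) -> (A=6 B=8 C=0)
  2. pour(B -> C) -> (A=6 B=0 C=8)
  3. pour(A -> C) -> (A=2 B=0 C=12)
  4. pour(C -> B) -> (A=2 B=8 C=4)
  5. pour(B -> A) -> (A=6 B=4 C=4)
  6. pour(A -> C) -> (A=0 B=4 C=10)
Reached target in 6 moves.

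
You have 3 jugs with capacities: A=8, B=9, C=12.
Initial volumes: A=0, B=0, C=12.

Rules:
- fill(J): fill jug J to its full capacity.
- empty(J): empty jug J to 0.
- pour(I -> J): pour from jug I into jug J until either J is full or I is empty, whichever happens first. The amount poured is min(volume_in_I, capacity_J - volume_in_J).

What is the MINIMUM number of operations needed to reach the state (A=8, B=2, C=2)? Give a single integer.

Answer: 6

Derivation:
BFS from (A=0, B=0, C=12). One shortest path:
  1. pour(C -> B) -> (A=0 B=9 C=3)
  2. pour(B -> A) -> (A=8 B=1 C=3)
  3. pour(A -> C) -> (A=0 B=1 C=11)
  4. pour(B -> A) -> (A=1 B=0 C=11)
  5. pour(C -> B) -> (A=1 B=9 C=2)
  6. pour(B -> A) -> (A=8 B=2 C=2)
Reached target in 6 moves.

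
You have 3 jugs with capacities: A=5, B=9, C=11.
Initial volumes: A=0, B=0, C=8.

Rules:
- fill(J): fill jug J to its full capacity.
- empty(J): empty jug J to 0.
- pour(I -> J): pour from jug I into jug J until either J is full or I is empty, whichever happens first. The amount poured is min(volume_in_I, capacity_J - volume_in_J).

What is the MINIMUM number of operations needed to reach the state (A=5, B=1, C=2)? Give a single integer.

Answer: 6

Derivation:
BFS from (A=0, B=0, C=8). One shortest path:
  1. fill(A) -> (A=5 B=0 C=8)
  2. pour(A -> C) -> (A=2 B=0 C=11)
  3. pour(C -> B) -> (A=2 B=9 C=2)
  4. pour(B -> A) -> (A=5 B=6 C=2)
  5. empty(A) -> (A=0 B=6 C=2)
  6. pour(B -> A) -> (A=5 B=1 C=2)
Reached target in 6 moves.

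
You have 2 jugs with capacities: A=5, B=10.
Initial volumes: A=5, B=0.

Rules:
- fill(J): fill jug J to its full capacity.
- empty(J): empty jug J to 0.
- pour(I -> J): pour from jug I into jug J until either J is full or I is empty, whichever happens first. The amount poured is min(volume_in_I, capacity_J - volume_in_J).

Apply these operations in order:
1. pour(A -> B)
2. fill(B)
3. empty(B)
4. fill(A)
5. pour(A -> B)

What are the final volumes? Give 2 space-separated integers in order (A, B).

Answer: 0 5

Derivation:
Step 1: pour(A -> B) -> (A=0 B=5)
Step 2: fill(B) -> (A=0 B=10)
Step 3: empty(B) -> (A=0 B=0)
Step 4: fill(A) -> (A=5 B=0)
Step 5: pour(A -> B) -> (A=0 B=5)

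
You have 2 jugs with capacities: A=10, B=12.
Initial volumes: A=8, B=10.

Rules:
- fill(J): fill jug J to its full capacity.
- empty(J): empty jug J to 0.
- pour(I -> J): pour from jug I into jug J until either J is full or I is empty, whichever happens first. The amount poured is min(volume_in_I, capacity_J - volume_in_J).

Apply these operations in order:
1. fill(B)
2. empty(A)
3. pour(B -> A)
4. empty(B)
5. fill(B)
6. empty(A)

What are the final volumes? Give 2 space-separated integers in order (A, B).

Step 1: fill(B) -> (A=8 B=12)
Step 2: empty(A) -> (A=0 B=12)
Step 3: pour(B -> A) -> (A=10 B=2)
Step 4: empty(B) -> (A=10 B=0)
Step 5: fill(B) -> (A=10 B=12)
Step 6: empty(A) -> (A=0 B=12)

Answer: 0 12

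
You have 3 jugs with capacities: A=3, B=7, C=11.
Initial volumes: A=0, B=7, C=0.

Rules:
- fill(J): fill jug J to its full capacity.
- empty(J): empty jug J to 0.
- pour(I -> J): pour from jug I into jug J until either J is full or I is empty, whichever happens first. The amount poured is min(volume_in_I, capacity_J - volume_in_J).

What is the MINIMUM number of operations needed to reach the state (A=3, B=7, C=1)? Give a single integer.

Answer: 4

Derivation:
BFS from (A=0, B=7, C=0). One shortest path:
  1. empty(B) -> (A=0 B=0 C=0)
  2. fill(C) -> (A=0 B=0 C=11)
  3. pour(C -> A) -> (A=3 B=0 C=8)
  4. pour(C -> B) -> (A=3 B=7 C=1)
Reached target in 4 moves.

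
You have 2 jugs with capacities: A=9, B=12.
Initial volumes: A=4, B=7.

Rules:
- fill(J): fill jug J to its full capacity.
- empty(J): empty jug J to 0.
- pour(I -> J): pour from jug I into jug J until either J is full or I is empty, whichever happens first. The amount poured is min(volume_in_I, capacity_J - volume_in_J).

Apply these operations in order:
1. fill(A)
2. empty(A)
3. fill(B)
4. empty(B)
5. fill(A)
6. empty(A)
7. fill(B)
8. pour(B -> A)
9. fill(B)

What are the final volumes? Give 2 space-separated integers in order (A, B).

Step 1: fill(A) -> (A=9 B=7)
Step 2: empty(A) -> (A=0 B=7)
Step 3: fill(B) -> (A=0 B=12)
Step 4: empty(B) -> (A=0 B=0)
Step 5: fill(A) -> (A=9 B=0)
Step 6: empty(A) -> (A=0 B=0)
Step 7: fill(B) -> (A=0 B=12)
Step 8: pour(B -> A) -> (A=9 B=3)
Step 9: fill(B) -> (A=9 B=12)

Answer: 9 12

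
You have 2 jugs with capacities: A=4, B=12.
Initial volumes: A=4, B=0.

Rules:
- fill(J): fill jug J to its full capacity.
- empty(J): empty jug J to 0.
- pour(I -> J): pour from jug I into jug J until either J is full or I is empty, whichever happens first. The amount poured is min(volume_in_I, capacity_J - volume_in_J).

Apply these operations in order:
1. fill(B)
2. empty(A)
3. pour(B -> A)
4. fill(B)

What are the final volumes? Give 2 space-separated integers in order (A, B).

Answer: 4 12

Derivation:
Step 1: fill(B) -> (A=4 B=12)
Step 2: empty(A) -> (A=0 B=12)
Step 3: pour(B -> A) -> (A=4 B=8)
Step 4: fill(B) -> (A=4 B=12)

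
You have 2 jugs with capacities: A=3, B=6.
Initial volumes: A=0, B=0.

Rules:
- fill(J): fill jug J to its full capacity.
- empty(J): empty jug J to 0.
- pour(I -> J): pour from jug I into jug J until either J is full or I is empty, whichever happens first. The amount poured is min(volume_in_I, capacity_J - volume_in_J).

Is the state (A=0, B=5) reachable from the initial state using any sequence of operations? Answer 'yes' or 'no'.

BFS explored all 6 reachable states.
Reachable set includes: (0,0), (0,3), (0,6), (3,0), (3,3), (3,6)
Target (A=0, B=5) not in reachable set → no.

Answer: no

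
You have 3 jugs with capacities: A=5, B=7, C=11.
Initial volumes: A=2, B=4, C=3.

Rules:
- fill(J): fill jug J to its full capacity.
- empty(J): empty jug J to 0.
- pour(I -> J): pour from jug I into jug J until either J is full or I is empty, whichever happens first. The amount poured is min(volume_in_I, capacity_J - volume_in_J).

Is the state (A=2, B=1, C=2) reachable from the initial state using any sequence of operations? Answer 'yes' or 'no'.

BFS explored all 337 reachable states.
Reachable set includes: (0,0,0), (0,0,1), (0,0,2), (0,0,3), (0,0,4), (0,0,5), (0,0,6), (0,0,7), (0,0,8), (0,0,9), (0,0,10), (0,0,11) ...
Target (A=2, B=1, C=2) not in reachable set → no.

Answer: no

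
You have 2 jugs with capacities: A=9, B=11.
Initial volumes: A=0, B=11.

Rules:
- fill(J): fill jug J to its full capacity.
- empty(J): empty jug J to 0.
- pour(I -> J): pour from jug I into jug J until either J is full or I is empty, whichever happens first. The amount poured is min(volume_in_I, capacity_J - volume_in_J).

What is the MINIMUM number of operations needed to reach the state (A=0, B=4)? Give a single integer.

BFS from (A=0, B=11). One shortest path:
  1. pour(B -> A) -> (A=9 B=2)
  2. empty(A) -> (A=0 B=2)
  3. pour(B -> A) -> (A=2 B=0)
  4. fill(B) -> (A=2 B=11)
  5. pour(B -> A) -> (A=9 B=4)
  6. empty(A) -> (A=0 B=4)
Reached target in 6 moves.

Answer: 6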